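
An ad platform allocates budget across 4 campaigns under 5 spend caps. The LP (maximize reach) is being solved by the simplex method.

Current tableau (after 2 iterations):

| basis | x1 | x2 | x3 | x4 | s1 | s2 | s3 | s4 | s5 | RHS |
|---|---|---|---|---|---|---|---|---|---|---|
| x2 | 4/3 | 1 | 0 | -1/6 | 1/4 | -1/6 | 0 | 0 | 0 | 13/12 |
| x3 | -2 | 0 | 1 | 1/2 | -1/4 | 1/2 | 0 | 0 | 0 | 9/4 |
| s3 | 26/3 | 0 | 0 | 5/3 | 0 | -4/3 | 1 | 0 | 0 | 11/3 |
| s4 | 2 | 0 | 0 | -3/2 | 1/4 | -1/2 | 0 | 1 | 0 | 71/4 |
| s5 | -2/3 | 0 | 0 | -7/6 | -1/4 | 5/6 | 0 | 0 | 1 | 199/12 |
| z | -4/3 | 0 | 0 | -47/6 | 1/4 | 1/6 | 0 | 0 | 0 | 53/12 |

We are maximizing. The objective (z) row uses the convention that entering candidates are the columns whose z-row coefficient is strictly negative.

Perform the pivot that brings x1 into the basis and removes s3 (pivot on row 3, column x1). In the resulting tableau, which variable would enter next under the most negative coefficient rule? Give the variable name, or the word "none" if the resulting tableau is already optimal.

Pivot element 26/3. New z-row = old z-row − (-4/3)·(row 3/(26/3)).
Updated z-row coefficients: x1: 0, x2: 0, x3: 0, x4: -197/26, s1: 1/4, s2: -1/26, s3: 2/13, s4: 0, s5: 0.
The most negative is -197/26 in column x4, so x4 would enter next.

x4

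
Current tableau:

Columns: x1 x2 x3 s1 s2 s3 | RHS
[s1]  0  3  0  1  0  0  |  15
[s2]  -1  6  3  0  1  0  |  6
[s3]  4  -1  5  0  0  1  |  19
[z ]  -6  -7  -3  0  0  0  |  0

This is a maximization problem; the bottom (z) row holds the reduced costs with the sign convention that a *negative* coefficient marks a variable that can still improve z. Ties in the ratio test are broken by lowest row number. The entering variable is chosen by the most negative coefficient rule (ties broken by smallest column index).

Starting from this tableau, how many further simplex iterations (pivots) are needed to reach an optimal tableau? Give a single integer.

2

pivot: x2 in, s2 out → z = 7
pivot: x1 in, s3 out → z = 1021/23
No improving column remains; optimal.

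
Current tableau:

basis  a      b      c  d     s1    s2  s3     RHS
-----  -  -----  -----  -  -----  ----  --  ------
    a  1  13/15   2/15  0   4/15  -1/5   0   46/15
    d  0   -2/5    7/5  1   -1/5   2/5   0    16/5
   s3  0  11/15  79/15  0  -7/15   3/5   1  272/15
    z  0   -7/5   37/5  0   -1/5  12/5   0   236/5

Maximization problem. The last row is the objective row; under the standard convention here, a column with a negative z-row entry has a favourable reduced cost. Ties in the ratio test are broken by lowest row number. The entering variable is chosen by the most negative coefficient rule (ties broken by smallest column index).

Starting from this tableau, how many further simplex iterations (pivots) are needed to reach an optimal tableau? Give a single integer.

pivot: b in, a out → z = 678/13
No improving column remains; optimal.

1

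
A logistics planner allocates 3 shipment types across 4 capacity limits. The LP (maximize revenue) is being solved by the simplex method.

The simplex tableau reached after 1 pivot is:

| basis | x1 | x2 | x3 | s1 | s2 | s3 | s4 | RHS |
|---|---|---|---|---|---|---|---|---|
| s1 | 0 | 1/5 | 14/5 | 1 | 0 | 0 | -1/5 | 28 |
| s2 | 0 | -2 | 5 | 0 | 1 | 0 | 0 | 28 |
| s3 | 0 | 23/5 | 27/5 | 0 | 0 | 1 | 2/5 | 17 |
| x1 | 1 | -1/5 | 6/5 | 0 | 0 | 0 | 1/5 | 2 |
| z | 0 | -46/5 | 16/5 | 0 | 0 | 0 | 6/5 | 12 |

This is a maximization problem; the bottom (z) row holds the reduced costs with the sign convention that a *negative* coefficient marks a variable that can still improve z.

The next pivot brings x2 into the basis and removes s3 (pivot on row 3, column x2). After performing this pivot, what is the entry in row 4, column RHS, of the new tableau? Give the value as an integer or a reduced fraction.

Pivot element is row 3, column x2: 23/5.
Normalize row 3: new (row 3, RHS) = 17/(23/5) = 85/23.
row 4 ← row 4 − (-1/5)·(new row 3): 2 − (-1/5)·(85/23) = 63/23.

63/23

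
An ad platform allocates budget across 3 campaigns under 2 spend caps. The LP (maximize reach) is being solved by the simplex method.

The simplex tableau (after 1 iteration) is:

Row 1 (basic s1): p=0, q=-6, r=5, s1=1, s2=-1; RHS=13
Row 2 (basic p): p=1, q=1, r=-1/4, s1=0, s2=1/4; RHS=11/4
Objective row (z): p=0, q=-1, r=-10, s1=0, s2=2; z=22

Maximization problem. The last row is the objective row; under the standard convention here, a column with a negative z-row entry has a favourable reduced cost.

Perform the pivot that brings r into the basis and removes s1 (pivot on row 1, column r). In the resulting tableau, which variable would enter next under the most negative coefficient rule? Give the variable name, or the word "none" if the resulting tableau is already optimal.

q

Pivot element 5. New z-row = old z-row − (-10)·(row 1/5).
Updated z-row coefficients: p: 0, q: -13, r: 0, s1: 2, s2: 0.
The most negative is -13 in column q, so q would enter next.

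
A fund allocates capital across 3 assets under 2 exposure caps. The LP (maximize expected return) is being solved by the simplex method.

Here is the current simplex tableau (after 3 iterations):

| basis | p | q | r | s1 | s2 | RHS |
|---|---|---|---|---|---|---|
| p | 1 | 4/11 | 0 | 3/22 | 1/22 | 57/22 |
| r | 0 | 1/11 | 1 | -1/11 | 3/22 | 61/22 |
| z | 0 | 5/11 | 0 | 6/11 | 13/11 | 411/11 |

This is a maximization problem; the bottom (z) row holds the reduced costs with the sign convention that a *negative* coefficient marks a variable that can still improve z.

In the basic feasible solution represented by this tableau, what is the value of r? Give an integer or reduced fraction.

r is basic (row 2); its value is the RHS of that row: 61/22.

61/22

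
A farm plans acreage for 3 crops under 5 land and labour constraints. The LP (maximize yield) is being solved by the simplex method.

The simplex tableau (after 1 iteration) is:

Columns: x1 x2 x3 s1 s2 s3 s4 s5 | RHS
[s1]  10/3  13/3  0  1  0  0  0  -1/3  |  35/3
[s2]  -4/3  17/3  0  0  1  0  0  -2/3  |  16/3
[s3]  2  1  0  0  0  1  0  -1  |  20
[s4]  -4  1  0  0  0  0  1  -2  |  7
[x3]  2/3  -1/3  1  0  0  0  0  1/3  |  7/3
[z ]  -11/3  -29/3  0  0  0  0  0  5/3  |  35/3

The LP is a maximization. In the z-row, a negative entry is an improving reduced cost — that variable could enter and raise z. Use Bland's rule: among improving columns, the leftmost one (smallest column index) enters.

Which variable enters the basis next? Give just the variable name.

x1

Objective-row coefficients: x1: -11/3, x2: -29/3, x3: 0, s1: 0, s2: 0, s3: 0, s4: 0, s5: 5/3.
Improving columns: x1, x2. Bland's rule picks the smallest column index → x1.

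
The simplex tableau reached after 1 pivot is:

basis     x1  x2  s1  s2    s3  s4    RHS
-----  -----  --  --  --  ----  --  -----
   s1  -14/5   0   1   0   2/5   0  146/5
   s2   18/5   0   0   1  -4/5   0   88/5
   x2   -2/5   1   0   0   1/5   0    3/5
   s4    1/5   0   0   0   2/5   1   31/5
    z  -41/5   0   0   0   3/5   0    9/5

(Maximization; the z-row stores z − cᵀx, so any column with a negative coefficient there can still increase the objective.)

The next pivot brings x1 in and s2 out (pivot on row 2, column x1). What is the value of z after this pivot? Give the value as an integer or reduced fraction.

377/9

Minimum ratio for x1: (88/5)/(18/5) = 44/9.
z changes by −(z-row coeff of x1)·ratio = −(-41/5)·(44/9) = 1804/45.
New z = 9/5 + (1804/45) = 377/9.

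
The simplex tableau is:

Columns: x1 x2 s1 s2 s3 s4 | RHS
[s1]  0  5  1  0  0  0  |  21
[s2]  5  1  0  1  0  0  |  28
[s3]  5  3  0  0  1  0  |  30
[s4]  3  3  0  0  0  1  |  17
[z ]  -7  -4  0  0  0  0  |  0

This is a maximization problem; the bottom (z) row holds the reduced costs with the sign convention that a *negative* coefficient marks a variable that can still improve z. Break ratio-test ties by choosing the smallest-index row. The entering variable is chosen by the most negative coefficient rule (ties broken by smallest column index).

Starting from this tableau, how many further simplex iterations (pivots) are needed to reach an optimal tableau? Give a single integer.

2

pivot: x1 in, s2 out → z = 196/5
pivot: x2 in, s4 out → z = 473/12
No improving column remains; optimal.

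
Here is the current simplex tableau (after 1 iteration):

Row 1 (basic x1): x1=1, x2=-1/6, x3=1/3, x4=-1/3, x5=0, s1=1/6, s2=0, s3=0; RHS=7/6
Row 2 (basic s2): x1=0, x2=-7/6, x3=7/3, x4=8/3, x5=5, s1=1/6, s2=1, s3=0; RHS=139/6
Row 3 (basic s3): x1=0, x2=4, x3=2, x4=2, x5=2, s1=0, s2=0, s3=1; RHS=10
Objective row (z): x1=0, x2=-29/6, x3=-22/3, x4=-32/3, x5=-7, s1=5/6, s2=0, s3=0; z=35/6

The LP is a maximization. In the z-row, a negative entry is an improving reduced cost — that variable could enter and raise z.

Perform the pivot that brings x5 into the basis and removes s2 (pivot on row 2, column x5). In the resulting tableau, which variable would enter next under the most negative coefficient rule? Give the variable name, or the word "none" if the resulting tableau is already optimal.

Pivot element 5. New z-row = old z-row − (-7)·(row 2/5).
Updated z-row coefficients: x1: 0, x2: -97/15, x3: -61/15, x4: -104/15, x5: 0, s1: 16/15, s2: 7/5, s3: 0.
The most negative is -104/15 in column x4, so x4 would enter next.

x4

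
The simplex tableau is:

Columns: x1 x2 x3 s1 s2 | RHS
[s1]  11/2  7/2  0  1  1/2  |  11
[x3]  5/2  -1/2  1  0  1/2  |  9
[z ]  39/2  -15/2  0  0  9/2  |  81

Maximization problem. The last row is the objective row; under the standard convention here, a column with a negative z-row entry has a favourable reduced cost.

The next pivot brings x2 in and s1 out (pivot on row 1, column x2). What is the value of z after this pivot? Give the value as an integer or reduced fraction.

732/7

Minimum ratio for x2: 11/(7/2) = 22/7.
z changes by −(z-row coeff of x2)·ratio = −(-15/2)·(22/7) = 165/7.
New z = 81 + (165/7) = 732/7.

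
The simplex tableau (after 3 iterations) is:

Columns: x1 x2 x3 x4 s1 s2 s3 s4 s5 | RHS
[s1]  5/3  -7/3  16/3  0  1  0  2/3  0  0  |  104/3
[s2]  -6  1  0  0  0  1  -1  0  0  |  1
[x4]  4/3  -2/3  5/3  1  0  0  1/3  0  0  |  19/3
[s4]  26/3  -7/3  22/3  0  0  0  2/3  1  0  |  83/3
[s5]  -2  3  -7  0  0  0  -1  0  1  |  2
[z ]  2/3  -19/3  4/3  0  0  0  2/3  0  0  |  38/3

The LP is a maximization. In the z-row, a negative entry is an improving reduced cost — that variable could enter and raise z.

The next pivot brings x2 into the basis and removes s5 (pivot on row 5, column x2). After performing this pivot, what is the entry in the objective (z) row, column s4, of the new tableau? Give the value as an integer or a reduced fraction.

Pivot element is row 5, column x2: 3.
Normalize row 5: new (row 5, s4) = 0/3 = 0.
z-row ← z-row − (-19/3)·(new row 5): 0 − (-19/3)·0 = 0.

0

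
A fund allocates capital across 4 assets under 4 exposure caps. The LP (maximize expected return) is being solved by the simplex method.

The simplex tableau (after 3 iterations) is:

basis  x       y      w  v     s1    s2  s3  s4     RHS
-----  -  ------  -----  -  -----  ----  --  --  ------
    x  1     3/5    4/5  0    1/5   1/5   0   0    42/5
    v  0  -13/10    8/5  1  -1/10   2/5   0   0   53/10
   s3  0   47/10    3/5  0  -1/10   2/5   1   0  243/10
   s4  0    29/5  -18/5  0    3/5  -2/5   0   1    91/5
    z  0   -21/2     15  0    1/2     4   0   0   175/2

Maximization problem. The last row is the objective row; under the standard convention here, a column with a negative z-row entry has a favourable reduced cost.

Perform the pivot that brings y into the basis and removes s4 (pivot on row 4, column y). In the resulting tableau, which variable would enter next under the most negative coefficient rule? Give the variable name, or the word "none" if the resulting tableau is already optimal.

Pivot element 29/5. New z-row = old z-row − (-21/2)·(row 4/(29/5)).
Updated z-row coefficients: x: 0, y: 0, w: 246/29, v: 0, s1: 46/29, s2: 95/29, s3: 0, s4: 105/58.
No coefficient is strictly negative; the tableau after this pivot is optimal.

none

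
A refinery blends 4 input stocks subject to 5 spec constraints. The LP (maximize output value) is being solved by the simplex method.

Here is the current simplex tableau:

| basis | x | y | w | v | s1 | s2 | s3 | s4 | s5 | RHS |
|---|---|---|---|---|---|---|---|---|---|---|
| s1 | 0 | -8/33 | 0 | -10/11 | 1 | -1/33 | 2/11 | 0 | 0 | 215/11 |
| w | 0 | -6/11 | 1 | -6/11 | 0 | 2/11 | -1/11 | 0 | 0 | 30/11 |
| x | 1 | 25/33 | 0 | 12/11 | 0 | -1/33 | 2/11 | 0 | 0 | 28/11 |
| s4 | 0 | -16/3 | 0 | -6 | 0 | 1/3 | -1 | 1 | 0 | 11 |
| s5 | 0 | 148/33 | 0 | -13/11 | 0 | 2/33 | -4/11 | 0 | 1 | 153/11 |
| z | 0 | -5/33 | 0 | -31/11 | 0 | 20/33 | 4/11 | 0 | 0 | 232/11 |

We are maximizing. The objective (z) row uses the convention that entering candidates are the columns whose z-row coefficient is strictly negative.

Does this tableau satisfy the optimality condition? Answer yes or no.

Column y has objective-row coefficient -5/33, which is negative; an improving pivot exists, so not yet optimal.

no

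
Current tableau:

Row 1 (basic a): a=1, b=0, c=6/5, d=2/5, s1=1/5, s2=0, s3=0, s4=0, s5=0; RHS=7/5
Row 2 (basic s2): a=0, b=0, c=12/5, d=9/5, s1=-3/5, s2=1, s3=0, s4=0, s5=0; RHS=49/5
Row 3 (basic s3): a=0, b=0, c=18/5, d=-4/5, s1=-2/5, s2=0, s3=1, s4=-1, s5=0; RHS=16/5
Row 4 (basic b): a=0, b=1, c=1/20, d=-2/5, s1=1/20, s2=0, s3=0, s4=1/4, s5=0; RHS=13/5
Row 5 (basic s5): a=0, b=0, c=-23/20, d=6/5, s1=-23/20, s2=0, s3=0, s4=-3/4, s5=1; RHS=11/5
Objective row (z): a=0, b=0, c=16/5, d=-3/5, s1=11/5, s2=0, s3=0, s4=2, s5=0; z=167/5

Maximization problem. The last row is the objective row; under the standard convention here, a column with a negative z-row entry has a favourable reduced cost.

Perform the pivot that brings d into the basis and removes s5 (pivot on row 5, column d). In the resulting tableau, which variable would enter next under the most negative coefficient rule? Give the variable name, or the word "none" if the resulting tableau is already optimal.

none

Pivot element 6/5. New z-row = old z-row − (-3/5)·(row 5/(6/5)).
Updated z-row coefficients: a: 0, b: 0, c: 21/8, d: 0, s1: 13/8, s2: 0, s3: 0, s4: 13/8, s5: 1/2.
No coefficient is strictly negative; the tableau after this pivot is optimal.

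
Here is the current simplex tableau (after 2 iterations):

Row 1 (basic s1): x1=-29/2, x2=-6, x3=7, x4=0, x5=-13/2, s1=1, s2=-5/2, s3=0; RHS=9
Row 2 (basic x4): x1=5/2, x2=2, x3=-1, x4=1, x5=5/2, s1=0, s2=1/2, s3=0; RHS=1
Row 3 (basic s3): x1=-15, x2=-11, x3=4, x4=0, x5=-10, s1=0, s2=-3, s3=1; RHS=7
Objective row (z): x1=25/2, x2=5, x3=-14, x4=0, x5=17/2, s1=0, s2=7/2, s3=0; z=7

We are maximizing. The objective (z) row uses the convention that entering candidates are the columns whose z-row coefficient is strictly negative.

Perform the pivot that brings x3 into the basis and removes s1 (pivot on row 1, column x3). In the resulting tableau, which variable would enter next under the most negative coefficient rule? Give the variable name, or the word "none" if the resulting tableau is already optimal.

x1

Pivot element 7. New z-row = old z-row − (-14)·(row 1/7).
Updated z-row coefficients: x1: -33/2, x2: -7, x3: 0, x4: 0, x5: -9/2, s1: 2, s2: -3/2, s3: 0.
The most negative is -33/2 in column x1, so x1 would enter next.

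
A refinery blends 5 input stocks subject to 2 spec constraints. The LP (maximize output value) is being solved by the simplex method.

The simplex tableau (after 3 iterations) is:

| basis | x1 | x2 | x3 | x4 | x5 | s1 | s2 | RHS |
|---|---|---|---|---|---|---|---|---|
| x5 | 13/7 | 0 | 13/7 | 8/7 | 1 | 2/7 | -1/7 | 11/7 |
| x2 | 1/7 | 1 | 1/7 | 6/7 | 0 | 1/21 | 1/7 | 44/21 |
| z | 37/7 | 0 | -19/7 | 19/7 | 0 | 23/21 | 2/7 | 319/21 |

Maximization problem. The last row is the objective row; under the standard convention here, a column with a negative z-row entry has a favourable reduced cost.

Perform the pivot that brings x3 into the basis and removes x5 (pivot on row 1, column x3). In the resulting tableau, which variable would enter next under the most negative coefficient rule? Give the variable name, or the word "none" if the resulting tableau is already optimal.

none

Pivot element 13/7. New z-row = old z-row − (-19/7)·(row 1/(13/7)).
Updated z-row coefficients: x1: 8, x2: 0, x3: 0, x4: 57/13, x5: 19/13, s1: 59/39, s2: 1/13.
No coefficient is strictly negative; the tableau after this pivot is optimal.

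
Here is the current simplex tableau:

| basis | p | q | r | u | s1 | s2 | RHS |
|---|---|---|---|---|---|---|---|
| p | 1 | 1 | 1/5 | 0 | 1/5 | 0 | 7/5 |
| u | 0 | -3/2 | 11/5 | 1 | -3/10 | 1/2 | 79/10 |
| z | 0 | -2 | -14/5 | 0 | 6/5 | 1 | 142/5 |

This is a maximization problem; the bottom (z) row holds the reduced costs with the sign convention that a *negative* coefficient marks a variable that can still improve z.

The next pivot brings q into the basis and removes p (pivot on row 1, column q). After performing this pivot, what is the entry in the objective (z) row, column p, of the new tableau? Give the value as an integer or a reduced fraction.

2

Pivot element is row 1, column q: 1.
Normalize row 1: new (row 1, p) = 1/1 = 1.
z-row ← z-row − (-2)·(new row 1): 0 − (-2)·1 = 2.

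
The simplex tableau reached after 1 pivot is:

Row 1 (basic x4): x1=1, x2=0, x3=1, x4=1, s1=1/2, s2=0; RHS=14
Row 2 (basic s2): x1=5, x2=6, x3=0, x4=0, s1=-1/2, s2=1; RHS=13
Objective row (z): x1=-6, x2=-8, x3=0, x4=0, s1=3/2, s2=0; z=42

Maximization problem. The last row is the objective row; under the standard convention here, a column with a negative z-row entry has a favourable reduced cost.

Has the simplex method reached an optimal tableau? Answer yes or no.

Column x1 has objective-row coefficient -6, which is negative; an improving pivot exists, so not yet optimal.

no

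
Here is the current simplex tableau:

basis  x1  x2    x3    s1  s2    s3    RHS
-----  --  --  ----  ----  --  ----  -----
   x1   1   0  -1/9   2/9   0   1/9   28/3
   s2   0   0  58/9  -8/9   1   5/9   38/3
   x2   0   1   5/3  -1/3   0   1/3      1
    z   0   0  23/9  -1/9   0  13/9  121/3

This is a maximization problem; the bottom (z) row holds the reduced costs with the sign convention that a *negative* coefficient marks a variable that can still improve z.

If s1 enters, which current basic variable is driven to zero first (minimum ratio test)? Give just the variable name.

x1

Ratios: row 1 (x1): (28/3)/(2/9) = 42; row 2 (s2): entry -8/9 ≤ 0, skip; row 3 (x2): entry -1/3 ≤ 0, skip.
Minimum ratio 42 is in the x1 row, so x1 leaves.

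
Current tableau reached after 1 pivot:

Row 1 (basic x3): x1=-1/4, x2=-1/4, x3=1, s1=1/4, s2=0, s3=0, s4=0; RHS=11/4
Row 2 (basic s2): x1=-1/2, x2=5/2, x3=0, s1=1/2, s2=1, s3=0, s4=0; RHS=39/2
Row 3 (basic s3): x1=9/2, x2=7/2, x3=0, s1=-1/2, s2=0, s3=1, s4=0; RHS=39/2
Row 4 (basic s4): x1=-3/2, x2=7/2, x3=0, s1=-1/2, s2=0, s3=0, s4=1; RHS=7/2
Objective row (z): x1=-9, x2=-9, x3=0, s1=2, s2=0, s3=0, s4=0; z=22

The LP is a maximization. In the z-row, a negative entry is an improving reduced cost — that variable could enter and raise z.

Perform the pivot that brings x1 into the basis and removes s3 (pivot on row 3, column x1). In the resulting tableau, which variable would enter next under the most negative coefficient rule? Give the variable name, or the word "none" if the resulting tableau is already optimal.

x2

Pivot element 9/2. New z-row = old z-row − (-9)·(row 3/(9/2)).
Updated z-row coefficients: x1: 0, x2: -2, x3: 0, s1: 1, s2: 0, s3: 2, s4: 0.
The most negative is -2 in column x2, so x2 would enter next.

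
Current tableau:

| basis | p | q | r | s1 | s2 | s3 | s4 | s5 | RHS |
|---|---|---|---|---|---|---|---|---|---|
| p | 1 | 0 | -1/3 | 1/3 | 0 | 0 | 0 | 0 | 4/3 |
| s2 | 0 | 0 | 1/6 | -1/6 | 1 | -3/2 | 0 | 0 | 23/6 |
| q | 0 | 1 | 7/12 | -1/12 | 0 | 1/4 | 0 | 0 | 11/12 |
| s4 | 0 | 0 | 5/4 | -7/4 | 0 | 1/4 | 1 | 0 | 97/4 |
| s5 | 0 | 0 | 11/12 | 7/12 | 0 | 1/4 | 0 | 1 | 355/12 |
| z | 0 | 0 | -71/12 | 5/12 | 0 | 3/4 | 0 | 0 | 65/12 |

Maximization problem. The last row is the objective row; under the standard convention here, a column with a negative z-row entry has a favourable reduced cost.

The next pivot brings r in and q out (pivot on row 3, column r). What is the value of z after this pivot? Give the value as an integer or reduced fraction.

103/7

Minimum ratio for r: (11/12)/(7/12) = 11/7.
z changes by −(z-row coeff of r)·ratio = −(-71/12)·(11/7) = 781/84.
New z = 65/12 + (781/84) = 103/7.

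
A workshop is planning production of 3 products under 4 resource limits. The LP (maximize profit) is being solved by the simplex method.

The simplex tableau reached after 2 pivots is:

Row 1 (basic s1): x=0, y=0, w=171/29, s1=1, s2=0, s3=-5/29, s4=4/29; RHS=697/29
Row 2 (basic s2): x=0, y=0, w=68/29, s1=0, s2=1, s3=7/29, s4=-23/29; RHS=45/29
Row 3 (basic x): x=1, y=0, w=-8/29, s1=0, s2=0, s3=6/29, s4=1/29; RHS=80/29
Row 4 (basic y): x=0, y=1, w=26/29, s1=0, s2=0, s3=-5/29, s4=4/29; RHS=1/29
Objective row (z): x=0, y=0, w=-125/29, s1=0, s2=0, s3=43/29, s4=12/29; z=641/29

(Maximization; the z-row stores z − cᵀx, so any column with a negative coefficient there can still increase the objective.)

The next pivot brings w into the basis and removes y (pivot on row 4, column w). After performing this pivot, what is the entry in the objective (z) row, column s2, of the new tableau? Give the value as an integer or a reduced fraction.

0

Pivot element is row 4, column w: 26/29.
Normalize row 4: new (row 4, s2) = 0/(26/29) = 0.
z-row ← z-row − (-125/29)·(new row 4): 0 − (-125/29)·0 = 0.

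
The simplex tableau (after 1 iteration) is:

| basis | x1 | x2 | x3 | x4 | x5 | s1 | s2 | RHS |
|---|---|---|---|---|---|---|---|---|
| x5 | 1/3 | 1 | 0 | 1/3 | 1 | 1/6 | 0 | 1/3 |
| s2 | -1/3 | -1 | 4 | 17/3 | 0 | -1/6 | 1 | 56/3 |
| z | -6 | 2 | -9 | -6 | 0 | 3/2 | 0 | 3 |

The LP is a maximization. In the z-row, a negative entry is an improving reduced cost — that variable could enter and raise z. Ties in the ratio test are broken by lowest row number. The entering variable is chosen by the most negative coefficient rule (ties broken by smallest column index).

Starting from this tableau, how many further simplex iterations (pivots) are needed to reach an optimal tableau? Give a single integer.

2

pivot: x3 in, s2 out → z = 45
pivot: x1 in, x5 out → z = 207/4
No improving column remains; optimal.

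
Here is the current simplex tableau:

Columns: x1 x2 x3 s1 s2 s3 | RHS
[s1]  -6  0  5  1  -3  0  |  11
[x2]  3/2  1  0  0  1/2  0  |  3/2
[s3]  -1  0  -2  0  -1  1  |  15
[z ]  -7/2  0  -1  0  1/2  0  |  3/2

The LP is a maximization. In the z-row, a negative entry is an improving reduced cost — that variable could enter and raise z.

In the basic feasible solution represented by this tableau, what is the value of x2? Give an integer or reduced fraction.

x2 is basic (row 2); its value is the RHS of that row: 3/2.

3/2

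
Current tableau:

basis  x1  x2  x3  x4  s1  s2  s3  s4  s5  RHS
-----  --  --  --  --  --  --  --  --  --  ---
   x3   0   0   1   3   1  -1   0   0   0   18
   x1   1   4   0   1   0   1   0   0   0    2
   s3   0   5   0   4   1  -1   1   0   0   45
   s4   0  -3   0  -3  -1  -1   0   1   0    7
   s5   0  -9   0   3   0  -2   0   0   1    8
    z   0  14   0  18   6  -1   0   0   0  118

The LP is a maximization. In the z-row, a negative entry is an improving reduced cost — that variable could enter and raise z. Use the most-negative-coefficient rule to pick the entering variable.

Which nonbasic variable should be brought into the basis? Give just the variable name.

Objective-row coefficients: x1: 0, x2: 14, x3: 0, x4: 18, s1: 6, s2: -1, s3: 0, s4: 0, s5: 0.
The most negative is -1 in column s2, so s2 enters.

s2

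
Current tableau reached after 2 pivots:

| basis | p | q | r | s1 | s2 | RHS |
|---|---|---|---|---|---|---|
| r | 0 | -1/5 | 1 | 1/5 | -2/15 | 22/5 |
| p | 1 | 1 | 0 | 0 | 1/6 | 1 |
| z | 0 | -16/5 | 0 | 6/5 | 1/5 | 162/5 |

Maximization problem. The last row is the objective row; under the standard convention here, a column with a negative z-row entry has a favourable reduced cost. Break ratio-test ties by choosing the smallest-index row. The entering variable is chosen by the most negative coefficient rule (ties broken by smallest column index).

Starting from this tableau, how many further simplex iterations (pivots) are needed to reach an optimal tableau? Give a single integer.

pivot: q in, p out → z = 178/5
No improving column remains; optimal.

1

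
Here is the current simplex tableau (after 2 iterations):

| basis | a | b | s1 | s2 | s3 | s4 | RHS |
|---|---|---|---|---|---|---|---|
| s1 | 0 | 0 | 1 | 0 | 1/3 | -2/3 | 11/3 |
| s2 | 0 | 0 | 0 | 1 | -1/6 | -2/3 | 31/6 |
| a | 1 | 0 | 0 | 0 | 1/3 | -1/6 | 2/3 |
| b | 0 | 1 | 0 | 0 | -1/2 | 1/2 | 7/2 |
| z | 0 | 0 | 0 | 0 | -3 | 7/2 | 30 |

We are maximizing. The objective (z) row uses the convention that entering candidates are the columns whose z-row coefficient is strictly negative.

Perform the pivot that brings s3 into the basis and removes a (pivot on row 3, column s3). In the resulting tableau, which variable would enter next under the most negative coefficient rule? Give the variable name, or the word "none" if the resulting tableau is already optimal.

none

Pivot element 1/3. New z-row = old z-row − (-3)·(row 3/(1/3)).
Updated z-row coefficients: a: 9, b: 0, s1: 0, s2: 0, s3: 0, s4: 2.
No coefficient is strictly negative; the tableau after this pivot is optimal.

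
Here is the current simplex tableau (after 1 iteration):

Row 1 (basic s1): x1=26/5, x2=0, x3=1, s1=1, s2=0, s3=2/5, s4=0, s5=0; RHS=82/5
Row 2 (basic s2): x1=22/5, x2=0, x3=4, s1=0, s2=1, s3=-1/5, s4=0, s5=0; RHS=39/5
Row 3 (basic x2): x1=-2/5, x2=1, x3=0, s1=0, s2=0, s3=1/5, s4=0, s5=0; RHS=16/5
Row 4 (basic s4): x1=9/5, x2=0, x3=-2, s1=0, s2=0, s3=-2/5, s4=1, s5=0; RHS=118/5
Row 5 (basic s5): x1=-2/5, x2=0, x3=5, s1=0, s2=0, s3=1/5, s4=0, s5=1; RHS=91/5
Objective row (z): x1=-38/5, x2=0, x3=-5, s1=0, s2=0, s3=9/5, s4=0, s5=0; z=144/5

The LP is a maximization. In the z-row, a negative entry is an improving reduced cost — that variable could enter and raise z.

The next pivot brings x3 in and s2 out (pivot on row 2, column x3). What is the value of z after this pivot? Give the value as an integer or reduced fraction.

Minimum ratio for x3: (39/5)/4 = 39/20.
z changes by −(z-row coeff of x3)·ratio = −(-5)·(39/20) = 39/4.
New z = 144/5 + (39/4) = 771/20.

771/20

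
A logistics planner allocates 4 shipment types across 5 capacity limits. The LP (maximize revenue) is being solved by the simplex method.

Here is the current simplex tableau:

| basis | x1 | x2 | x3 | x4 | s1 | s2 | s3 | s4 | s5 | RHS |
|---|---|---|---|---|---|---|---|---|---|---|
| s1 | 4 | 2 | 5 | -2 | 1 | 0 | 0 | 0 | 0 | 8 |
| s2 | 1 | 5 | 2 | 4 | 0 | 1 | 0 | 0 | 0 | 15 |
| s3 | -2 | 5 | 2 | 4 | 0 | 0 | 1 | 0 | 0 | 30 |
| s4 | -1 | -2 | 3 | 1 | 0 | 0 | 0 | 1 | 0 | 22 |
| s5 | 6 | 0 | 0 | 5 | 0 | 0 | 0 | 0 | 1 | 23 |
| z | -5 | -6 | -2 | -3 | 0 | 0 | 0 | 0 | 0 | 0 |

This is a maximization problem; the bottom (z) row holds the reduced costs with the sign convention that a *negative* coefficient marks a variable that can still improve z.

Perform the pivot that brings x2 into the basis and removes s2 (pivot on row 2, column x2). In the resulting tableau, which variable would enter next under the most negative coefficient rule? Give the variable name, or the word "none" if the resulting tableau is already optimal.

Pivot element 5. New z-row = old z-row − (-6)·(row 2/5).
Updated z-row coefficients: x1: -19/5, x2: 0, x3: 2/5, x4: 9/5, s1: 0, s2: 6/5, s3: 0, s4: 0, s5: 0.
The most negative is -19/5 in column x1, so x1 would enter next.

x1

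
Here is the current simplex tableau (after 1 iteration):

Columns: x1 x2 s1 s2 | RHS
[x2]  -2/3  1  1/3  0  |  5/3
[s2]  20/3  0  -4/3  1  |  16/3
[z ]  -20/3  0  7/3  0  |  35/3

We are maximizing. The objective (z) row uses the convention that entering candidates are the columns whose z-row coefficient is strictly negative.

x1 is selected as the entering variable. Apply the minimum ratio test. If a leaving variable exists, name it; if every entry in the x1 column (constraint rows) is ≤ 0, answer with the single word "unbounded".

s2

Ratios: row 1 (x2): entry -2/3 ≤ 0, skip; row 2 (s2): (16/3)/(20/3) = 4/5.
Minimum ratio is in the s2 row, so s2 leaves.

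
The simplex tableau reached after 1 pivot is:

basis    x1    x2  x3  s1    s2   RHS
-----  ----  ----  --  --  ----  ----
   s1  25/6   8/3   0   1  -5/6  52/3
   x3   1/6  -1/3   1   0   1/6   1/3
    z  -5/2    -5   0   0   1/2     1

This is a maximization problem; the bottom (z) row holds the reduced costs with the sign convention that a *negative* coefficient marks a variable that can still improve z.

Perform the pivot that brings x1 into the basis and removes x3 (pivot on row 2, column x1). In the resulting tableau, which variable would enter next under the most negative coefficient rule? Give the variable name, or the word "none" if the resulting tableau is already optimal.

x2

Pivot element 1/6. New z-row = old z-row − (-5/2)·(row 2/(1/6)).
Updated z-row coefficients: x1: 0, x2: -10, x3: 15, s1: 0, s2: 3.
The most negative is -10 in column x2, so x2 would enter next.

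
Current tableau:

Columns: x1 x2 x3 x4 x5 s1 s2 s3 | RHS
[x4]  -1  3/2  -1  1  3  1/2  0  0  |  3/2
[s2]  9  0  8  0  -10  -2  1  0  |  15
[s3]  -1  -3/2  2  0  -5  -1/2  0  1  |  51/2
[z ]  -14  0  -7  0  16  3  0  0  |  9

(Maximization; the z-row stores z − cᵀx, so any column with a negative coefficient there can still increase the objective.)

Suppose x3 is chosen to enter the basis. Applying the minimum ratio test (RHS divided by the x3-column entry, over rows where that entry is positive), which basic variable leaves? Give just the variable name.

Ratios: row 1 (x4): entry -1 ≤ 0, skip; row 2 (s2): 15/8 = 15/8; row 3 (s3): (51/2)/2 = 51/4.
Minimum ratio 15/8 is in the s2 row, so s2 leaves.

s2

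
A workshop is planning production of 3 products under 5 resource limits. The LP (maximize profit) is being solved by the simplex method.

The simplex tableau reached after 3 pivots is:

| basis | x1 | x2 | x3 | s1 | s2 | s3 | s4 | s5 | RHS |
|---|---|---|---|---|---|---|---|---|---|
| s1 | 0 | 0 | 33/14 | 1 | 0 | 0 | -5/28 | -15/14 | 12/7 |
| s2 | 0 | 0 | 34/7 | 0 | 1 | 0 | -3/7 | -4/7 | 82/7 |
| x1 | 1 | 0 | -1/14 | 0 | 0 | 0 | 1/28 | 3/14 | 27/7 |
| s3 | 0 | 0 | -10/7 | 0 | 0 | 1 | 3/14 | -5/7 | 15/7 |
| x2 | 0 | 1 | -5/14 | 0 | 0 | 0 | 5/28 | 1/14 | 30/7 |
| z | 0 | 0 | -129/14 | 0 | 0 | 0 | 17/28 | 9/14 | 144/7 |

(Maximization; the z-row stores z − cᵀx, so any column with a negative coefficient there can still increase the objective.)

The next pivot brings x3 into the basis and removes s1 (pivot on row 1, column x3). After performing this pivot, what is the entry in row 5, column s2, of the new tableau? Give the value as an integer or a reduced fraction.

0

Pivot element is row 1, column x3: 33/14.
Normalize row 1: new (row 1, s2) = 0/(33/14) = 0.
row 5 ← row 5 − (-5/14)·(new row 1): 0 − (-5/14)·0 = 0.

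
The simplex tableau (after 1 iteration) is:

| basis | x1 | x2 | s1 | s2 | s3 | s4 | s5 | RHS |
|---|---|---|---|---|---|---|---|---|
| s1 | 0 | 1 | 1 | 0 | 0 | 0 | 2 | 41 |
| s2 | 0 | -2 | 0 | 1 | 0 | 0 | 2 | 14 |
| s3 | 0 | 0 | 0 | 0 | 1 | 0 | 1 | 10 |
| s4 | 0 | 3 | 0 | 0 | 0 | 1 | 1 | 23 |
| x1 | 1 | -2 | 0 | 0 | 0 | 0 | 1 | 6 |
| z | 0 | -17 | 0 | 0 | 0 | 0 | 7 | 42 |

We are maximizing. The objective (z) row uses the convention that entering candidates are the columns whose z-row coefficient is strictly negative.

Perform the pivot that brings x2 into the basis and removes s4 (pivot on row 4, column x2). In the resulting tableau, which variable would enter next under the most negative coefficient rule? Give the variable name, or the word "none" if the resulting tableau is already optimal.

Pivot element 3. New z-row = old z-row − (-17)·(row 4/3).
Updated z-row coefficients: x1: 0, x2: 0, s1: 0, s2: 0, s3: 0, s4: 17/3, s5: 38/3.
No coefficient is strictly negative; the tableau after this pivot is optimal.

none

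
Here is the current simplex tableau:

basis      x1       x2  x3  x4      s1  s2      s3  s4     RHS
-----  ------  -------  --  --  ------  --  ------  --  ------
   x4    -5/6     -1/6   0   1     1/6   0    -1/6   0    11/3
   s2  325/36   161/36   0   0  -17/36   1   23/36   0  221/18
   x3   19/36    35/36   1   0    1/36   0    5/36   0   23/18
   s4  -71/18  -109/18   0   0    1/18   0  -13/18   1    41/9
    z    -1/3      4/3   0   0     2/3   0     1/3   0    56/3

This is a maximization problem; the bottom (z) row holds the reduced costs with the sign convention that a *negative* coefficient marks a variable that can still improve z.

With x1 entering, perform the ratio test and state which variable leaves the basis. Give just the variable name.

Ratios: row 1 (x4): entry -5/6 ≤ 0, skip; row 2 (s2): (221/18)/(325/36) = 34/25; row 3 (x3): (23/18)/(19/36) = 46/19; row 4 (s4): entry -71/18 ≤ 0, skip.
Minimum ratio 34/25 is in the s2 row, so s2 leaves.

s2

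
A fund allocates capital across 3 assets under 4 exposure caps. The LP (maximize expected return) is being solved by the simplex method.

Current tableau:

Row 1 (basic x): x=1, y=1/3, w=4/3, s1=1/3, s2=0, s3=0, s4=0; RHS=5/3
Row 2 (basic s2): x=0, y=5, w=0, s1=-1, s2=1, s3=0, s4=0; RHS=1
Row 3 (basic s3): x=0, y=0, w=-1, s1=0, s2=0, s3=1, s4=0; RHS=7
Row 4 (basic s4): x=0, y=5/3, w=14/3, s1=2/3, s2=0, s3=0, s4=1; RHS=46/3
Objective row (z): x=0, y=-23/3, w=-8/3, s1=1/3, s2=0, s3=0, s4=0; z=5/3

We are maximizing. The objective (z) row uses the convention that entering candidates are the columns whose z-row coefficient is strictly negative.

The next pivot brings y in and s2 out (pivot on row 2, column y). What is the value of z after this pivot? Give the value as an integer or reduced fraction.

16/5

Minimum ratio for y: 1/5 = 1/5.
z changes by −(z-row coeff of y)·ratio = −(-23/3)·(1/5) = 23/15.
New z = 5/3 + (23/15) = 16/5.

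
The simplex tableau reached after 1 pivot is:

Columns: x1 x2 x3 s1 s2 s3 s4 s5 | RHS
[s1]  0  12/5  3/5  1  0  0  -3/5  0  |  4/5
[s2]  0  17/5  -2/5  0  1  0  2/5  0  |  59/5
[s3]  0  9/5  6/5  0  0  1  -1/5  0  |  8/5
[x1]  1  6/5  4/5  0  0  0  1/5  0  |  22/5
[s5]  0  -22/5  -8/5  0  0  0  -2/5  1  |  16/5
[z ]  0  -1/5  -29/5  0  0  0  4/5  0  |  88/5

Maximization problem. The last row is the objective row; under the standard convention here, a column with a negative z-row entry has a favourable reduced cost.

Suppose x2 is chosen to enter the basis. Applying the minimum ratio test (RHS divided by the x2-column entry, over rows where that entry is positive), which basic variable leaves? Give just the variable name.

Ratios: row 1 (s1): (4/5)/(12/5) = 1/3; row 2 (s2): (59/5)/(17/5) = 59/17; row 3 (s3): (8/5)/(9/5) = 8/9; row 4 (x1): (22/5)/(6/5) = 11/3; row 5 (s5): entry -22/5 ≤ 0, skip.
Minimum ratio 1/3 is in the s1 row, so s1 leaves.

s1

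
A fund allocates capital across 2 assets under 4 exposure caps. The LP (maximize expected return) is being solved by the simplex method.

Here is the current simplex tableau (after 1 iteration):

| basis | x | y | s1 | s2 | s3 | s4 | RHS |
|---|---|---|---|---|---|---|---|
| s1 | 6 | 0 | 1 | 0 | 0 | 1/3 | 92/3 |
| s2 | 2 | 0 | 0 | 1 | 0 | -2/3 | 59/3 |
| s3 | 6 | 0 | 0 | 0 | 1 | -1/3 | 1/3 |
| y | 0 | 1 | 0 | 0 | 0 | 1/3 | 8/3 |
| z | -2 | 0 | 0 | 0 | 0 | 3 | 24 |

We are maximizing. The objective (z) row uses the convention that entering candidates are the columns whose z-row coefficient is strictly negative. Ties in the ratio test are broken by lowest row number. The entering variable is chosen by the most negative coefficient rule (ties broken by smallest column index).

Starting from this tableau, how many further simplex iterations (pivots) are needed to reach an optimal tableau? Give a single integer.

pivot: x in, s3 out → z = 217/9
No improving column remains; optimal.

1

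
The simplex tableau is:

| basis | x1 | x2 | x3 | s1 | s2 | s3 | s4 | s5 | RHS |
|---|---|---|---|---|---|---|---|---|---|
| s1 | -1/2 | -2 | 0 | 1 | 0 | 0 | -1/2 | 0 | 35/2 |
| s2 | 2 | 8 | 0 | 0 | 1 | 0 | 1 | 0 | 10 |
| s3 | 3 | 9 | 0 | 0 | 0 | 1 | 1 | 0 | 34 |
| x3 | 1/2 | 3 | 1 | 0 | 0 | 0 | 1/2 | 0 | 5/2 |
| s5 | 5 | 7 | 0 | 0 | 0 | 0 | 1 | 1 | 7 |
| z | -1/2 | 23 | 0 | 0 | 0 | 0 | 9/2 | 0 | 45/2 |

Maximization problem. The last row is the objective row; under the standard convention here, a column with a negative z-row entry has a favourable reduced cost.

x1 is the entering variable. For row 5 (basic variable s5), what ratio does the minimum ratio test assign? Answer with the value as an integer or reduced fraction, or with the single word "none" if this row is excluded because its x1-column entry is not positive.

Ratio = RHS / (x1 entry) = 7 / 5 = 7/5.

7/5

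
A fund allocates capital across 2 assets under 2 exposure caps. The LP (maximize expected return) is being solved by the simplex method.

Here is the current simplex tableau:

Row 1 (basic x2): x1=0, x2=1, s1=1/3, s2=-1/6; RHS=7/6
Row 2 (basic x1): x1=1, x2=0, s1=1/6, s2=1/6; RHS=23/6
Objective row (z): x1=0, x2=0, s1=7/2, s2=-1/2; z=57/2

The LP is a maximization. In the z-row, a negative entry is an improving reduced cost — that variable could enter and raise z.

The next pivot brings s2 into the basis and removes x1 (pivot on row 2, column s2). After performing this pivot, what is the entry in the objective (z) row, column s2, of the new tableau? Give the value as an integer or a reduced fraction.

0

Pivot element is row 2, column s2: 1/6.
Normalize row 2: new (row 2, s2) = (1/6)/(1/6) = 1.
z-row ← z-row − (-1/2)·(new row 2): -1/2 − (-1/2)·1 = 0.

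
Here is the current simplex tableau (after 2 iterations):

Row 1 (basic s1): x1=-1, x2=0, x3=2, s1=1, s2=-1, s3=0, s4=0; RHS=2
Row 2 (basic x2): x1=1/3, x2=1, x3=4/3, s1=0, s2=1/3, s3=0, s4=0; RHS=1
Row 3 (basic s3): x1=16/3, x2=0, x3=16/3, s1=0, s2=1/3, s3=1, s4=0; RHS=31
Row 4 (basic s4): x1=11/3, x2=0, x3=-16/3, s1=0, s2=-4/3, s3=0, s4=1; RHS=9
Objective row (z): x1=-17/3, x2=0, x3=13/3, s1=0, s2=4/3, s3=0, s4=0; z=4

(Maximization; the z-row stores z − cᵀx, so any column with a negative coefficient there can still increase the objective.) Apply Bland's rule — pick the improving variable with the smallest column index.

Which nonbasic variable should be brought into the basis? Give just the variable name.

Objective-row coefficients: x1: -17/3, x2: 0, x3: 13/3, s1: 0, s2: 4/3, s3: 0, s4: 0.
Improving columns: x1. Bland's rule picks the smallest column index → x1.

x1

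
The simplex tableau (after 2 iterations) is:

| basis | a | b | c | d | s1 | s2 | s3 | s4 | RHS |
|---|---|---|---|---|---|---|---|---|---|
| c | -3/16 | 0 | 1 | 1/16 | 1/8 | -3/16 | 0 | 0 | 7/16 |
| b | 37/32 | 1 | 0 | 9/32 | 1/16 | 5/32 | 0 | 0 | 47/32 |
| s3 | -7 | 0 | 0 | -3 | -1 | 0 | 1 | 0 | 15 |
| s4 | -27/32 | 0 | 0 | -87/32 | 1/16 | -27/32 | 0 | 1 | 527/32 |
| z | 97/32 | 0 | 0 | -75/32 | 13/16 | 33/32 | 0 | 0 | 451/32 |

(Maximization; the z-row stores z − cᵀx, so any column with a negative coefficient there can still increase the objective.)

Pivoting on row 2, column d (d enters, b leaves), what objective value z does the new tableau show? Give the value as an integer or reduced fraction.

Minimum ratio for d: (47/32)/(9/32) = 47/9.
z changes by −(z-row coeff of d)·ratio = −(-75/32)·(47/9) = 1175/96.
New z = 451/32 + (1175/96) = 79/3.

79/3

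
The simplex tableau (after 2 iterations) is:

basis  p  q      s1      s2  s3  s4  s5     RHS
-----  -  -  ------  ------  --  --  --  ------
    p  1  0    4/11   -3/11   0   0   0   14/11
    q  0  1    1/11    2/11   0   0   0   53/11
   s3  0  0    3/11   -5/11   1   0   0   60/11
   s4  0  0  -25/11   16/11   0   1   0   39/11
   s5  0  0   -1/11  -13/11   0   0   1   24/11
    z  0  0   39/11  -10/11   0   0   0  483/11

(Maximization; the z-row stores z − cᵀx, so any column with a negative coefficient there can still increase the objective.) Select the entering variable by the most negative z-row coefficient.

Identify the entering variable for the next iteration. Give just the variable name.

Objective-row coefficients: p: 0, q: 0, s1: 39/11, s2: -10/11, s3: 0, s4: 0, s5: 0.
The most negative is -10/11 in column s2, so s2 enters.

s2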